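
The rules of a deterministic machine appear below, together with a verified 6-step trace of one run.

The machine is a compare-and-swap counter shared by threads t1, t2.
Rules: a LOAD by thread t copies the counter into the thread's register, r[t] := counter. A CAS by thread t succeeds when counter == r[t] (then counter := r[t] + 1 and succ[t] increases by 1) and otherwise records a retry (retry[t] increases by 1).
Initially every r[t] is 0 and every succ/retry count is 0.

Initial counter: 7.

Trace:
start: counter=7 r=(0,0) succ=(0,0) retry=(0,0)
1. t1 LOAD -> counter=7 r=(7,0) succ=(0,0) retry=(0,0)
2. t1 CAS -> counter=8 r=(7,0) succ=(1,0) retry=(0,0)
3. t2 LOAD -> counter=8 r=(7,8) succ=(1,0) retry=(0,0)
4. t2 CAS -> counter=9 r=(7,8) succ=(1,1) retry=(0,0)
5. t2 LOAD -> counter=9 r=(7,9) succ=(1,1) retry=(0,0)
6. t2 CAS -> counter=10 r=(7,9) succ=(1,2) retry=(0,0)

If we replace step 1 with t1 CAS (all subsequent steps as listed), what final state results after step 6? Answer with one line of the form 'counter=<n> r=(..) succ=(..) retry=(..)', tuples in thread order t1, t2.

counter=9 r=(0,8) succ=(0,2) retry=(2,0)

(re-executing from step 1 with the substitution; state before step 1: counter=7 r=(0,0) succ=(0,0) retry=(0,0))
1. t1 CAS -> counter=7 r=(0,0) succ=(0,0) retry=(1,0)
2. t1 CAS -> counter=7 r=(0,0) succ=(0,0) retry=(2,0)
3. t2 LOAD -> counter=7 r=(0,7) succ=(0,0) retry=(2,0)
4. t2 CAS -> counter=8 r=(0,7) succ=(0,1) retry=(2,0)
5. t2 LOAD -> counter=8 r=(0,8) succ=(0,1) retry=(2,0)
6. t2 CAS -> counter=9 r=(0,8) succ=(0,2) retry=(2,0)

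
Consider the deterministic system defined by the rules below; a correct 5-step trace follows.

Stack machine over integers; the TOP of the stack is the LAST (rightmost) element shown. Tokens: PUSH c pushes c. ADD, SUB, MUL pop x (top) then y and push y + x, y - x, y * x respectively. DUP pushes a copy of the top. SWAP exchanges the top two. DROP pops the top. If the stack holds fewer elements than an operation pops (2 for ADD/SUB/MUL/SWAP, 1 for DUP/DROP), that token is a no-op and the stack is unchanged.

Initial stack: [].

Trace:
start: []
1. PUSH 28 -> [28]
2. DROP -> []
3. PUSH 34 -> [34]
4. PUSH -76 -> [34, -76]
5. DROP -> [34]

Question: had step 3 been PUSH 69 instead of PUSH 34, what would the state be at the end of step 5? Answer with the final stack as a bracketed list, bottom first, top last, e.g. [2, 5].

(re-executing from step 3 with the substitution; state before step 3: [])
3. PUSH 69 -> [69]
4. PUSH -76 -> [69, -76]
5. DROP -> [69]

[69]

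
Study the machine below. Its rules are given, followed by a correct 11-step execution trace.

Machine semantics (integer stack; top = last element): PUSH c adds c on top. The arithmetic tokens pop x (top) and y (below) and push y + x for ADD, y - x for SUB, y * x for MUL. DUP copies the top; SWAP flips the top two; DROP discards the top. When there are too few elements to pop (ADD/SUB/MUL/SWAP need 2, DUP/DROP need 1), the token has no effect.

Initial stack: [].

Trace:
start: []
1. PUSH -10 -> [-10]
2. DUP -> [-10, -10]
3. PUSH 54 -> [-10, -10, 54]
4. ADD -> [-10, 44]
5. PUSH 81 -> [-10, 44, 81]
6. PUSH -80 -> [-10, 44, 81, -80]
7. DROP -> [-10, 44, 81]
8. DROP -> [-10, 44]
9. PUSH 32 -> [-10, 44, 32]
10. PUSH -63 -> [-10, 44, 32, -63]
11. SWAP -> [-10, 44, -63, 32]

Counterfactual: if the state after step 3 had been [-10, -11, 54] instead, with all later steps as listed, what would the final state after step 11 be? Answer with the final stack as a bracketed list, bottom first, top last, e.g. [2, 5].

[-10, 43, -63, 32]

state after step 3 := [-10, -11, 54]
4. ADD -> [-10, 43]
5. PUSH 81 -> [-10, 43, 81]
6. PUSH -80 -> [-10, 43, 81, -80]
7. DROP -> [-10, 43, 81]
8. DROP -> [-10, 43]
9. PUSH 32 -> [-10, 43, 32]
10. PUSH -63 -> [-10, 43, 32, -63]
11. SWAP -> [-10, 43, -63, 32]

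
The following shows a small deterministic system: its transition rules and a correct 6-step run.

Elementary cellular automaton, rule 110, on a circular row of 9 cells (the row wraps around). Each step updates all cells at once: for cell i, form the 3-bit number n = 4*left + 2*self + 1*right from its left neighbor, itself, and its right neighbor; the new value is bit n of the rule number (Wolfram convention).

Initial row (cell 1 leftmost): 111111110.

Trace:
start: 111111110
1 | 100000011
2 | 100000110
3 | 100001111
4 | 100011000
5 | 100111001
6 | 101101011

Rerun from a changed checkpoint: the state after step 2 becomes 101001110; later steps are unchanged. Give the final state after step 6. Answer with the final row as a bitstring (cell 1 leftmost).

111000110

state after step 2 := 101001110
3 | 111011011
4 | 001111110
5 | 011000010
6 | 111000110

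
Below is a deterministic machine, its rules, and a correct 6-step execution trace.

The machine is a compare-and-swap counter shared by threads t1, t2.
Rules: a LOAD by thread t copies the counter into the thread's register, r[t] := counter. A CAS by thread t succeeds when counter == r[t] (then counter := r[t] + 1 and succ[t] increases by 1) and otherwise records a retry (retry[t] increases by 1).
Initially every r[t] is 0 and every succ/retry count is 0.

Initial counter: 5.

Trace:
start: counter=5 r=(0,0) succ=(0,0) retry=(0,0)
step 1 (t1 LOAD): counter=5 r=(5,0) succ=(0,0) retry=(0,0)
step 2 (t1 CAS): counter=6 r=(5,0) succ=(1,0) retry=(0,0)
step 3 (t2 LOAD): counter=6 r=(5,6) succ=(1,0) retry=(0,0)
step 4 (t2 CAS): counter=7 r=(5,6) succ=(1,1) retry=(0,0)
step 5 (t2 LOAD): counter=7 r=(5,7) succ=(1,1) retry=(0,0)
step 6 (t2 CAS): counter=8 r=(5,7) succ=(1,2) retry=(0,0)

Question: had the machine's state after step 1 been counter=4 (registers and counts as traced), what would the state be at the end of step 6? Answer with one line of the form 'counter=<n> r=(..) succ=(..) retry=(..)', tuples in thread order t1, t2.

state after step 1 := counter=4 r=(5,0) succ=(0,0) retry=(0,0)
step 2 (t1 CAS): counter=4 r=(5,0) succ=(0,0) retry=(1,0)
step 3 (t2 LOAD): counter=4 r=(5,4) succ=(0,0) retry=(1,0)
step 4 (t2 CAS): counter=5 r=(5,4) succ=(0,1) retry=(1,0)
step 5 (t2 LOAD): counter=5 r=(5,5) succ=(0,1) retry=(1,0)
step 6 (t2 CAS): counter=6 r=(5,5) succ=(0,2) retry=(1,0)

counter=6 r=(5,5) succ=(0,2) retry=(1,0)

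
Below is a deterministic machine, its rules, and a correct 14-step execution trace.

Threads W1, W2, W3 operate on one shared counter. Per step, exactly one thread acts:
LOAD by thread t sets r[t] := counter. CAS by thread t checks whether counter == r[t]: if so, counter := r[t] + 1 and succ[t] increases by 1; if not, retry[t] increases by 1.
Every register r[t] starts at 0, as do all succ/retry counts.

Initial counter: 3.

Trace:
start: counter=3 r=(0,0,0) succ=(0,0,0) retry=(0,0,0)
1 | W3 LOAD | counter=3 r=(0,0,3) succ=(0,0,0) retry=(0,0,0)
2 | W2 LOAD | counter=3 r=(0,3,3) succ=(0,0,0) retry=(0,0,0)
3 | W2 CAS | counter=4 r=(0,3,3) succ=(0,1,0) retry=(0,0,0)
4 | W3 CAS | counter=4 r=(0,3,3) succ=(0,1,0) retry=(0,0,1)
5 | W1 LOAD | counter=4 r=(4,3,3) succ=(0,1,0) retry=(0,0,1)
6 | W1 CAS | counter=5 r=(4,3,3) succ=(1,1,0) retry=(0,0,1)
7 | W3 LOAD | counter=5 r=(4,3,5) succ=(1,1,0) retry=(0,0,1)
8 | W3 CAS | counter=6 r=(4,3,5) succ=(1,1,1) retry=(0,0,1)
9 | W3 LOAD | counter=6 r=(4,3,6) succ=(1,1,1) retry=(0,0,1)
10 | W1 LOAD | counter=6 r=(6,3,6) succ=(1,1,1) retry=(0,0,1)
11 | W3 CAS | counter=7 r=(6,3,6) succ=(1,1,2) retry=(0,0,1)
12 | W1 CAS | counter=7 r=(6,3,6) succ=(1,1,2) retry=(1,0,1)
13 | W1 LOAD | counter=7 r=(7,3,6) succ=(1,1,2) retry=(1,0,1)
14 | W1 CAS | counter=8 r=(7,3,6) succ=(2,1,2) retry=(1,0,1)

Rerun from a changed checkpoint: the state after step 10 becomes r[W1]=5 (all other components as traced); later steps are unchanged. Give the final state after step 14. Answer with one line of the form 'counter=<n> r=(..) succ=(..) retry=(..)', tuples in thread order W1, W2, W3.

state after step 10 := counter=6 r=(5,3,6) succ=(1,1,1) retry=(0,0,1)
11 | W3 CAS | counter=7 r=(5,3,6) succ=(1,1,2) retry=(0,0,1)
12 | W1 CAS | counter=7 r=(5,3,6) succ=(1,1,2) retry=(1,0,1)
13 | W1 LOAD | counter=7 r=(7,3,6) succ=(1,1,2) retry=(1,0,1)
14 | W1 CAS | counter=8 r=(7,3,6) succ=(2,1,2) retry=(1,0,1)

counter=8 r=(7,3,6) succ=(2,1,2) retry=(1,0,1)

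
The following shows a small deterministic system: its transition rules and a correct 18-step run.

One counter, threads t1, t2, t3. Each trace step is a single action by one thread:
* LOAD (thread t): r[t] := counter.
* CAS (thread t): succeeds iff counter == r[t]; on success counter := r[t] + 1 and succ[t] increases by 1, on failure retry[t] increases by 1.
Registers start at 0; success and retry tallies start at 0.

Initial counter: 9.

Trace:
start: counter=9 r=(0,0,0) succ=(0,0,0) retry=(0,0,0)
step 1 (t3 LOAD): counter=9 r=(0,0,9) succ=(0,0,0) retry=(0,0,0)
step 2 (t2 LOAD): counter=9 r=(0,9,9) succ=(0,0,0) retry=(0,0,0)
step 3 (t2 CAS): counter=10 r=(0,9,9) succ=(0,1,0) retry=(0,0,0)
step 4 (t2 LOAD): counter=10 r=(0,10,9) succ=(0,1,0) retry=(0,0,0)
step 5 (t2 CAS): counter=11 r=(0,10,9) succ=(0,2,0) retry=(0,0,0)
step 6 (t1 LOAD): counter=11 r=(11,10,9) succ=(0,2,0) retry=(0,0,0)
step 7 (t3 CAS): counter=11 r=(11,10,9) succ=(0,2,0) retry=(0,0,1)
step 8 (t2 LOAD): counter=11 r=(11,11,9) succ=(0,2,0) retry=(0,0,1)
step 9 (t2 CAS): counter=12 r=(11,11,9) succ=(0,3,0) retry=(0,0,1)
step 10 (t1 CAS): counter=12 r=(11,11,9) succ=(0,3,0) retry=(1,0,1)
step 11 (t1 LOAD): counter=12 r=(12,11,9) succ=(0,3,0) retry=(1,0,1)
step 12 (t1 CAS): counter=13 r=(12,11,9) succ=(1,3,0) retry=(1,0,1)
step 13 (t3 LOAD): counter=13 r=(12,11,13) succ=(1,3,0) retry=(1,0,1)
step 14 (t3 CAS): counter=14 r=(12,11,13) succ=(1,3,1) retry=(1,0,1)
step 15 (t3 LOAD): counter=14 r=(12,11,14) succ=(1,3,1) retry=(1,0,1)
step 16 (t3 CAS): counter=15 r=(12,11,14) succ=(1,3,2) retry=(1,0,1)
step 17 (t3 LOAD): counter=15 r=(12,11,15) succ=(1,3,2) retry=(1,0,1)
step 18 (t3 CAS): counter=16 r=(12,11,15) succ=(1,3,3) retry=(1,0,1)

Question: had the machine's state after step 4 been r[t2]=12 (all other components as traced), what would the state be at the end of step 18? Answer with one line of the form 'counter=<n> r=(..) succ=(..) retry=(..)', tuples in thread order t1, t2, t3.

counter=15 r=(11,10,14) succ=(1,2,3) retry=(1,1,1)

state after step 4 := counter=10 r=(0,12,9) succ=(0,1,0) retry=(0,0,0)
step 5 (t2 CAS): counter=10 r=(0,12,9) succ=(0,1,0) retry=(0,1,0)
step 6 (t1 LOAD): counter=10 r=(10,12,9) succ=(0,1,0) retry=(0,1,0)
step 7 (t3 CAS): counter=10 r=(10,12,9) succ=(0,1,0) retry=(0,1,1)
step 8 (t2 LOAD): counter=10 r=(10,10,9) succ=(0,1,0) retry=(0,1,1)
step 9 (t2 CAS): counter=11 r=(10,10,9) succ=(0,2,0) retry=(0,1,1)
step 10 (t1 CAS): counter=11 r=(10,10,9) succ=(0,2,0) retry=(1,1,1)
step 11 (t1 LOAD): counter=11 r=(11,10,9) succ=(0,2,0) retry=(1,1,1)
step 12 (t1 CAS): counter=12 r=(11,10,9) succ=(1,2,0) retry=(1,1,1)
step 13 (t3 LOAD): counter=12 r=(11,10,12) succ=(1,2,0) retry=(1,1,1)
step 14 (t3 CAS): counter=13 r=(11,10,12) succ=(1,2,1) retry=(1,1,1)
step 15 (t3 LOAD): counter=13 r=(11,10,13) succ=(1,2,1) retry=(1,1,1)
step 16 (t3 CAS): counter=14 r=(11,10,13) succ=(1,2,2) retry=(1,1,1)
step 17 (t3 LOAD): counter=14 r=(11,10,14) succ=(1,2,2) retry=(1,1,1)
step 18 (t3 CAS): counter=15 r=(11,10,14) succ=(1,2,3) retry=(1,1,1)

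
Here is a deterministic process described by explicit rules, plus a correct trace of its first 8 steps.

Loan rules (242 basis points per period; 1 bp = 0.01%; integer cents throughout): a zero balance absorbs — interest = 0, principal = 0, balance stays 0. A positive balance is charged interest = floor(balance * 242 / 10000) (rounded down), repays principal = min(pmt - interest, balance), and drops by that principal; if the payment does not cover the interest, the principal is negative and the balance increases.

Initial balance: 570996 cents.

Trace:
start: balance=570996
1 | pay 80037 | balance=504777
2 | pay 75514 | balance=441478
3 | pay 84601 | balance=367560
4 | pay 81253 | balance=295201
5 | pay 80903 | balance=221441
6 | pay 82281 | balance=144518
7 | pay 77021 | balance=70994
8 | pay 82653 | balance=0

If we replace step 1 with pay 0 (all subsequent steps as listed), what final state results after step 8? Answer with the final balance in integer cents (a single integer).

(re-executing from step 1 with the substitution; state before step 1: balance=570996)
1 | pay 0 | balance=584814
2 | pay 75514 | balance=523452
3 | pay 84601 | balance=451518
4 | pay 81253 | balance=381191
5 | pay 80903 | balance=309512
6 | pay 82281 | balance=234721
7 | pay 77021 | balance=163380
8 | pay 82653 | balance=84680

84680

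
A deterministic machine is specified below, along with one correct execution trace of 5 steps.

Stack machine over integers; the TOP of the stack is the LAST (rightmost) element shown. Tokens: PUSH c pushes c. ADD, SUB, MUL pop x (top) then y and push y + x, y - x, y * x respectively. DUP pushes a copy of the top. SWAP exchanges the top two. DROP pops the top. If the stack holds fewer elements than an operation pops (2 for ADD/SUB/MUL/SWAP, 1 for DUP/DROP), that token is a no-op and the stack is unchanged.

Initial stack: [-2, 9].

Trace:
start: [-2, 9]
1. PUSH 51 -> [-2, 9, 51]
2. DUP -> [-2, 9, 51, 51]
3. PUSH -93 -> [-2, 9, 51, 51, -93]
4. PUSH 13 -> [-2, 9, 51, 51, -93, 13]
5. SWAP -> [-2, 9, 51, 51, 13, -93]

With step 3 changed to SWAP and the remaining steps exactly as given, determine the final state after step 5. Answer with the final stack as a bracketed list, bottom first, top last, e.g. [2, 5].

[-2, 9, 51, 13, 51]

(re-executing from step 3 with the substitution; state before step 3: [-2, 9, 51, 51])
3. SWAP -> [-2, 9, 51, 51]
4. PUSH 13 -> [-2, 9, 51, 51, 13]
5. SWAP -> [-2, 9, 51, 13, 51]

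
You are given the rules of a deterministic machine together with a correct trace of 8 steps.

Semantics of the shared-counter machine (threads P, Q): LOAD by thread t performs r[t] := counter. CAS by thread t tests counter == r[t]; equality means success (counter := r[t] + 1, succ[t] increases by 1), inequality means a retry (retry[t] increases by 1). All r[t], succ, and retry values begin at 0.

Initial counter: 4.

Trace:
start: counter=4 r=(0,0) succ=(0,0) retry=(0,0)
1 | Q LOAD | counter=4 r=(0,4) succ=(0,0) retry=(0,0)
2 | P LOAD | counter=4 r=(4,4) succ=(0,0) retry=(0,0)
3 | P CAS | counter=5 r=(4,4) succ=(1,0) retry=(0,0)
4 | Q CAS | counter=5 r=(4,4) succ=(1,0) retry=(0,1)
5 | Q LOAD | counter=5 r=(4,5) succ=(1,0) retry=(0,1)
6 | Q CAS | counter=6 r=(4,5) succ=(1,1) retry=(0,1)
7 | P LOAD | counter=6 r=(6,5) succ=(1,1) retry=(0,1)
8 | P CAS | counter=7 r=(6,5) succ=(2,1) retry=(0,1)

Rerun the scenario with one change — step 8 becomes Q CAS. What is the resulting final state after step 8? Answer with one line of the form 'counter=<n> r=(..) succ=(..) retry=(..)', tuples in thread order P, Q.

counter=6 r=(6,5) succ=(1,1) retry=(0,2)

(re-executing from step 8 with the substitution; state before step 8: counter=6 r=(6,5) succ=(1,1) retry=(0,1))
8 | Q CAS | counter=6 r=(6,5) succ=(1,1) retry=(0,2)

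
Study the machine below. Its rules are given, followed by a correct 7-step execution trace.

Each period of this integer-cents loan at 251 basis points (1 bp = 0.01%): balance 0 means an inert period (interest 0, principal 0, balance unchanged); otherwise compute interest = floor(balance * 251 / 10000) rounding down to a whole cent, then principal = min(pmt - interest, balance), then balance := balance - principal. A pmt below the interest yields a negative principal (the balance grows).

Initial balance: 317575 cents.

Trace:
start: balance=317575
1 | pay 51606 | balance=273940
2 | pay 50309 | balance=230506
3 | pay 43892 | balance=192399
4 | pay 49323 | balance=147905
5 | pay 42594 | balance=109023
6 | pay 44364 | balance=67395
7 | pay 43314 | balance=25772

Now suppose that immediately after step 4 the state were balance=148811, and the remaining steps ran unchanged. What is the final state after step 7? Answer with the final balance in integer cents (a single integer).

26748

state after step 4 := balance=148811
5 | pay 42594 | balance=109952
6 | pay 44364 | balance=68347
7 | pay 43314 | balance=26748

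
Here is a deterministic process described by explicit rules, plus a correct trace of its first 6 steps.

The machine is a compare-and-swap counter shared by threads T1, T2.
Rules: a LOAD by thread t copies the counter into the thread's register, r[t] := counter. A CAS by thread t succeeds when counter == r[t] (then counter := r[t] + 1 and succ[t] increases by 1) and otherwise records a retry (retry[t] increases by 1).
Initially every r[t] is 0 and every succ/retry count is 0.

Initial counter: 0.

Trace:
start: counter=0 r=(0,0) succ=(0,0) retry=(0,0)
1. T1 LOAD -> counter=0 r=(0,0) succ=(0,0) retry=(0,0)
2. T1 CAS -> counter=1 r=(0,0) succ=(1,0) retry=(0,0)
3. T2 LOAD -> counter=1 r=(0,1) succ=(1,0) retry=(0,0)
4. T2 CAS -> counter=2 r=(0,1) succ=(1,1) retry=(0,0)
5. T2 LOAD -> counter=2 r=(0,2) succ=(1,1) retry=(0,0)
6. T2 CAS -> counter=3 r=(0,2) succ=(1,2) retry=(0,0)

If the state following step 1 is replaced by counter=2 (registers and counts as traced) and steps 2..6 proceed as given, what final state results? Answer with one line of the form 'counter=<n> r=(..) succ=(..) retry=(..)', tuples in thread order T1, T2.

counter=4 r=(0,3) succ=(0,2) retry=(1,0)

state after step 1 := counter=2 r=(0,0) succ=(0,0) retry=(0,0)
2. T1 CAS -> counter=2 r=(0,0) succ=(0,0) retry=(1,0)
3. T2 LOAD -> counter=2 r=(0,2) succ=(0,0) retry=(1,0)
4. T2 CAS -> counter=3 r=(0,2) succ=(0,1) retry=(1,0)
5. T2 LOAD -> counter=3 r=(0,3) succ=(0,1) retry=(1,0)
6. T2 CAS -> counter=4 r=(0,3) succ=(0,2) retry=(1,0)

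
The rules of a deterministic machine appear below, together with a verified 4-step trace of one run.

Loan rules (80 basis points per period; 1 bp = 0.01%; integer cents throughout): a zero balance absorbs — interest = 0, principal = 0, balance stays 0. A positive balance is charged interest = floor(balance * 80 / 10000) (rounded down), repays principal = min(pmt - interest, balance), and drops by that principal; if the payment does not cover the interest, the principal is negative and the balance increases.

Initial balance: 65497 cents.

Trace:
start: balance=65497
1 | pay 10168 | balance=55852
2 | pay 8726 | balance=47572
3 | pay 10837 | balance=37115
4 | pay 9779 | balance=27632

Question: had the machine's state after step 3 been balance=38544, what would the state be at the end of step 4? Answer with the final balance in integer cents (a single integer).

29073

state after step 3 := balance=38544
4 | pay 9779 | balance=29073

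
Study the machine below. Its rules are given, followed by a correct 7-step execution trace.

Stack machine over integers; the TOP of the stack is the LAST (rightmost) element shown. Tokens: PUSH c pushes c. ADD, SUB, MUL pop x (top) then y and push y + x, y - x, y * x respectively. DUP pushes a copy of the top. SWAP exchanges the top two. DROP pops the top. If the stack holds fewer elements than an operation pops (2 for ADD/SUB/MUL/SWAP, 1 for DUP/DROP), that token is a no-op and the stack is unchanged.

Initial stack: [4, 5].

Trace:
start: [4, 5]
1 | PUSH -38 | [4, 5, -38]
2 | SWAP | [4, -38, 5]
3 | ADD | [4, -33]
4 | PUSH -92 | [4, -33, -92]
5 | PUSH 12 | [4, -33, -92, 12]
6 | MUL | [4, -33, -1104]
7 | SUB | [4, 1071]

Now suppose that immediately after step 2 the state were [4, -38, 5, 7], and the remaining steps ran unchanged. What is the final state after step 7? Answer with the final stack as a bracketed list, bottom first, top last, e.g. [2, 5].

[4, -38, 1116]

state after step 2 := [4, -38, 5, 7]
3 | ADD | [4, -38, 12]
4 | PUSH -92 | [4, -38, 12, -92]
5 | PUSH 12 | [4, -38, 12, -92, 12]
6 | MUL | [4, -38, 12, -1104]
7 | SUB | [4, -38, 1116]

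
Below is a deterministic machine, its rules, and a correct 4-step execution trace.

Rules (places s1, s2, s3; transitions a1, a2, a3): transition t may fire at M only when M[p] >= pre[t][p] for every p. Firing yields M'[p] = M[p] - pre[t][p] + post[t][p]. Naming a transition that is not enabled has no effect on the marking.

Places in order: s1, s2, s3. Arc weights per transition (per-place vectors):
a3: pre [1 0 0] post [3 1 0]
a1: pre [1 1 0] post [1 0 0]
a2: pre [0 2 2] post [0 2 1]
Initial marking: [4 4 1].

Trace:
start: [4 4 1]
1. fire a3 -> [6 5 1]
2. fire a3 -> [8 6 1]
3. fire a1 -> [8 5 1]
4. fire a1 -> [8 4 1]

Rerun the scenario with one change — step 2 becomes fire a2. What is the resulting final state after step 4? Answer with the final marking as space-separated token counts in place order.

(re-executing from step 2 with the substitution; state before step 2: [6 5 1])
2. fire a2 -> [6 5 1]
3. fire a1 -> [6 4 1]
4. fire a1 -> [6 3 1]

6 3 1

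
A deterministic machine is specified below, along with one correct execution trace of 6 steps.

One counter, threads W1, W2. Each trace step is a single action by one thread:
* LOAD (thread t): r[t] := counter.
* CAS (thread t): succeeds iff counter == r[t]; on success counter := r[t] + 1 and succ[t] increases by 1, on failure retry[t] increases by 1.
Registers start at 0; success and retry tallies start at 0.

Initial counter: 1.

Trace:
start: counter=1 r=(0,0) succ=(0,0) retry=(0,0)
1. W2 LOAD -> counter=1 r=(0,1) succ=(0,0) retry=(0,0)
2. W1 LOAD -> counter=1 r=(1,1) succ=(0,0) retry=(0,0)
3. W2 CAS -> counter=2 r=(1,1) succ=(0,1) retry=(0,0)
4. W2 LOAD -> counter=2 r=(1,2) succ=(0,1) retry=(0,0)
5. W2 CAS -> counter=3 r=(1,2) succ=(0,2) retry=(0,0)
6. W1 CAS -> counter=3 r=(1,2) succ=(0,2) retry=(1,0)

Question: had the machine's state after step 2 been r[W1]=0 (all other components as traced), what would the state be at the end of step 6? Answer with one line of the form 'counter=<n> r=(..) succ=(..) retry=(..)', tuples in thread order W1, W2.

state after step 2 := counter=1 r=(0,1) succ=(0,0) retry=(0,0)
3. W2 CAS -> counter=2 r=(0,1) succ=(0,1) retry=(0,0)
4. W2 LOAD -> counter=2 r=(0,2) succ=(0,1) retry=(0,0)
5. W2 CAS -> counter=3 r=(0,2) succ=(0,2) retry=(0,0)
6. W1 CAS -> counter=3 r=(0,2) succ=(0,2) retry=(1,0)

counter=3 r=(0,2) succ=(0,2) retry=(1,0)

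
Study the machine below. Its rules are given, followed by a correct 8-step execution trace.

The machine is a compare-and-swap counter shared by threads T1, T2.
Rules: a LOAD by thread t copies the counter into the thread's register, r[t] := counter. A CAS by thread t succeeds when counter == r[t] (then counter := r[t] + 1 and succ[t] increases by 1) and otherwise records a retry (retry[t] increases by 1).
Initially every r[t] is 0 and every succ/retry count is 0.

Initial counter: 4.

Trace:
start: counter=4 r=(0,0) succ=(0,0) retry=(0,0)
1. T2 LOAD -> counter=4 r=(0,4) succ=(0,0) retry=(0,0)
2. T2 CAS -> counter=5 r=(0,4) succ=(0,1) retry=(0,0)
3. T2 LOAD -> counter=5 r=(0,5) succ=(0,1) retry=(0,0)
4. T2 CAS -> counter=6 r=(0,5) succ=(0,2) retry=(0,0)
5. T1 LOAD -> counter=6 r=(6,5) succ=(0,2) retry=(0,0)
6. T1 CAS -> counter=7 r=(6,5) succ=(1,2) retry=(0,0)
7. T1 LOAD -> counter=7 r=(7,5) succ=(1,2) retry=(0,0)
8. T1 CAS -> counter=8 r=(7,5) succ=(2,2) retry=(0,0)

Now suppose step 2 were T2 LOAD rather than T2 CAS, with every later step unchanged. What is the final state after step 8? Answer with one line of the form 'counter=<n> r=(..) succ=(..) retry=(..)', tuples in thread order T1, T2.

counter=7 r=(6,4) succ=(2,1) retry=(0,0)

(re-executing from step 2 with the substitution; state before step 2: counter=4 r=(0,4) succ=(0,0) retry=(0,0))
2. T2 LOAD -> counter=4 r=(0,4) succ=(0,0) retry=(0,0)
3. T2 LOAD -> counter=4 r=(0,4) succ=(0,0) retry=(0,0)
4. T2 CAS -> counter=5 r=(0,4) succ=(0,1) retry=(0,0)
5. T1 LOAD -> counter=5 r=(5,4) succ=(0,1) retry=(0,0)
6. T1 CAS -> counter=6 r=(5,4) succ=(1,1) retry=(0,0)
7. T1 LOAD -> counter=6 r=(6,4) succ=(1,1) retry=(0,0)
8. T1 CAS -> counter=7 r=(6,4) succ=(2,1) retry=(0,0)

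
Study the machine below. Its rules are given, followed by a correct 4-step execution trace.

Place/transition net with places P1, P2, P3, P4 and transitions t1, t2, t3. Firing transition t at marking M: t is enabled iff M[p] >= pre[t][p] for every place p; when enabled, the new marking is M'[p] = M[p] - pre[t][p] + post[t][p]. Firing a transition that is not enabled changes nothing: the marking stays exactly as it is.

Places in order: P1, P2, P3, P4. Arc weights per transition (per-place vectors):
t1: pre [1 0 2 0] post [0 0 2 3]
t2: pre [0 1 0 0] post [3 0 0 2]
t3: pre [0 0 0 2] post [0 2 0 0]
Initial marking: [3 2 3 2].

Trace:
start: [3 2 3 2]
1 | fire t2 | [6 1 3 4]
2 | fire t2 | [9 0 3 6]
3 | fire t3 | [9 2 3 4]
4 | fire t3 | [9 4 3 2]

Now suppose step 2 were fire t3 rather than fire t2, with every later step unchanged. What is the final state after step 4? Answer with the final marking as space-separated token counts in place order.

6 5 3 0

(re-executing from step 2 with the substitution; state before step 2: [6 1 3 4])
2 | fire t3 | [6 3 3 2]
3 | fire t3 | [6 5 3 0]
4 | fire t3 | [6 5 3 0]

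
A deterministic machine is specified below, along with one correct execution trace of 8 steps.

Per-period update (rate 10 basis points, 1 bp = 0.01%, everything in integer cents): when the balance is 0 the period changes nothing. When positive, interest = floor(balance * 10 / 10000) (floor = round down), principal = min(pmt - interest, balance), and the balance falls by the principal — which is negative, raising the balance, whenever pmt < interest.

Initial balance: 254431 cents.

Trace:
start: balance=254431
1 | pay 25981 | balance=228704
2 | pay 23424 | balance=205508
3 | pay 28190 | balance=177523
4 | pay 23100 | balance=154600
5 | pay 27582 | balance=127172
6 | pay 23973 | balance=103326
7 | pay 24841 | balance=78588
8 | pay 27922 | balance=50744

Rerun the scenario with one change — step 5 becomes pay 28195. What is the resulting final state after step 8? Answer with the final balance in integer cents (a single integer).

(re-executing from step 5 with the substitution; state before step 5: balance=154600)
5 | pay 28195 | balance=126559
6 | pay 23973 | balance=102712
7 | pay 24841 | balance=77973
8 | pay 27922 | balance=50128

50128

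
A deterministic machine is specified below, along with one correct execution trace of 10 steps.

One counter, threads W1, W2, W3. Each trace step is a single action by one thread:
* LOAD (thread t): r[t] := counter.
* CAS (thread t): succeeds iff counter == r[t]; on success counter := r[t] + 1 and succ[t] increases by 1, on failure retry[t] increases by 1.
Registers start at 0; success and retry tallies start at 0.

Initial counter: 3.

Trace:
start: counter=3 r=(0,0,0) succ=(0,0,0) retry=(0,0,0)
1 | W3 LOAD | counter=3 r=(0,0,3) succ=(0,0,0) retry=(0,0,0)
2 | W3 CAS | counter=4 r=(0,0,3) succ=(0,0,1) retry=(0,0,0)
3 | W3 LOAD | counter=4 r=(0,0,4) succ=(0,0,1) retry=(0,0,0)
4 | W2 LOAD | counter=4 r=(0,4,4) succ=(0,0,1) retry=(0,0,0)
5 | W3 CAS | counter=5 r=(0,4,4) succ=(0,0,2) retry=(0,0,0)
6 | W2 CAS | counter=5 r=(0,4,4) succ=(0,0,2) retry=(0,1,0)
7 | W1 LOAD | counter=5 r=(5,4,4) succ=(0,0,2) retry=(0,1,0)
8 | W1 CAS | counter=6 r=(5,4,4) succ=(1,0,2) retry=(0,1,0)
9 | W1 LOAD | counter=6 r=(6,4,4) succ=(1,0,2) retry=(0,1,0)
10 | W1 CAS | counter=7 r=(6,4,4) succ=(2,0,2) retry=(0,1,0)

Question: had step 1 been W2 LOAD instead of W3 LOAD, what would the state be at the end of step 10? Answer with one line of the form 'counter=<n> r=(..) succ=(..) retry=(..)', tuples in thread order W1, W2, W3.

counter=6 r=(5,3,3) succ=(2,0,1) retry=(0,1,1)

(re-executing from step 1 with the substitution; state before step 1: counter=3 r=(0,0,0) succ=(0,0,0) retry=(0,0,0))
1 | W2 LOAD | counter=3 r=(0,3,0) succ=(0,0,0) retry=(0,0,0)
2 | W3 CAS | counter=3 r=(0,3,0) succ=(0,0,0) retry=(0,0,1)
3 | W3 LOAD | counter=3 r=(0,3,3) succ=(0,0,0) retry=(0,0,1)
4 | W2 LOAD | counter=3 r=(0,3,3) succ=(0,0,0) retry=(0,0,1)
5 | W3 CAS | counter=4 r=(0,3,3) succ=(0,0,1) retry=(0,0,1)
6 | W2 CAS | counter=4 r=(0,3,3) succ=(0,0,1) retry=(0,1,1)
7 | W1 LOAD | counter=4 r=(4,3,3) succ=(0,0,1) retry=(0,1,1)
8 | W1 CAS | counter=5 r=(4,3,3) succ=(1,0,1) retry=(0,1,1)
9 | W1 LOAD | counter=5 r=(5,3,3) succ=(1,0,1) retry=(0,1,1)
10 | W1 CAS | counter=6 r=(5,3,3) succ=(2,0,1) retry=(0,1,1)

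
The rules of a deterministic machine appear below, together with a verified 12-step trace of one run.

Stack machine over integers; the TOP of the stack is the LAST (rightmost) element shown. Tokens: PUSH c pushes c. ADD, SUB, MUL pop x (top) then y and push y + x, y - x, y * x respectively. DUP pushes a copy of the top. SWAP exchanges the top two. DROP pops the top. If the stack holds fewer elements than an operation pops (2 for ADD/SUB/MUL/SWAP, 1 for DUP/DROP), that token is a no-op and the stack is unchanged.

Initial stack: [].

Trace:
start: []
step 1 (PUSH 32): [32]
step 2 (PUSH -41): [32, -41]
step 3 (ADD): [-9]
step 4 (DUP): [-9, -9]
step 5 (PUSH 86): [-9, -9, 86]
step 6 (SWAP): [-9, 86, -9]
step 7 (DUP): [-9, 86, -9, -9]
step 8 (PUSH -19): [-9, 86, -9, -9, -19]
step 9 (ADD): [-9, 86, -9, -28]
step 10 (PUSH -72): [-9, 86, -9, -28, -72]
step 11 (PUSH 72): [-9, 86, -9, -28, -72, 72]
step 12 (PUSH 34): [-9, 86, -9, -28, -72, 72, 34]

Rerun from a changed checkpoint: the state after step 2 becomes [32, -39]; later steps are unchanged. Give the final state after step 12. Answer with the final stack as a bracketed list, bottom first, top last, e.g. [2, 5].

[-7, 86, -7, -26, -72, 72, 34]

state after step 2 := [32, -39]
step 3 (ADD): [-7]
step 4 (DUP): [-7, -7]
step 5 (PUSH 86): [-7, -7, 86]
step 6 (SWAP): [-7, 86, -7]
step 7 (DUP): [-7, 86, -7, -7]
step 8 (PUSH -19): [-7, 86, -7, -7, -19]
step 9 (ADD): [-7, 86, -7, -26]
step 10 (PUSH -72): [-7, 86, -7, -26, -72]
step 11 (PUSH 72): [-7, 86, -7, -26, -72, 72]
step 12 (PUSH 34): [-7, 86, -7, -26, -72, 72, 34]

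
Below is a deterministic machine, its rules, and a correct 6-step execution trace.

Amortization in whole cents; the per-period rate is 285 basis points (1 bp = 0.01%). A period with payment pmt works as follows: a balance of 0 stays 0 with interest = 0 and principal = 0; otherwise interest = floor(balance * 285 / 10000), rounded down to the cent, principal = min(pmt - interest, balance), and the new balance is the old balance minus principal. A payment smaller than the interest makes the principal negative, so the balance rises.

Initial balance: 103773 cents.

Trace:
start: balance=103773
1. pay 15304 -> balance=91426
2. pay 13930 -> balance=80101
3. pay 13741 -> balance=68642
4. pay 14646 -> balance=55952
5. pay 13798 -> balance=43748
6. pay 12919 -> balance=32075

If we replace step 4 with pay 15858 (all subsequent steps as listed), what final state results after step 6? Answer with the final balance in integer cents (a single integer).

30794

(re-executing from step 4 with the substitution; state before step 4: balance=68642)
4. pay 15858 -> balance=54740
5. pay 13798 -> balance=42502
6. pay 12919 -> balance=30794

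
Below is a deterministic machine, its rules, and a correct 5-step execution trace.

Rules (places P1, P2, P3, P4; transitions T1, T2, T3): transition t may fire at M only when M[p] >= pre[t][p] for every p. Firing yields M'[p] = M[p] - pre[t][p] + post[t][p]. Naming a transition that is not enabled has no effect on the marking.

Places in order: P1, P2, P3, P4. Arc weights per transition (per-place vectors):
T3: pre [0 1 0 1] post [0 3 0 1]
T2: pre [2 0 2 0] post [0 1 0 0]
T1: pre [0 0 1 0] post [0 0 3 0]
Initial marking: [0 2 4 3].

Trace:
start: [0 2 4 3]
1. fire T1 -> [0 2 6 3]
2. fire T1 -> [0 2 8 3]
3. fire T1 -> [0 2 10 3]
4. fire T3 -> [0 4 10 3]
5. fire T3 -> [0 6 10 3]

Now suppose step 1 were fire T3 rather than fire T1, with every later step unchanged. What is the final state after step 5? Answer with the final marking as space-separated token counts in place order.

(re-executing from step 1 with the substitution; state before step 1: [0 2 4 3])
1. fire T3 -> [0 4 4 3]
2. fire T1 -> [0 4 6 3]
3. fire T1 -> [0 4 8 3]
4. fire T3 -> [0 6 8 3]
5. fire T3 -> [0 8 8 3]

0 8 8 3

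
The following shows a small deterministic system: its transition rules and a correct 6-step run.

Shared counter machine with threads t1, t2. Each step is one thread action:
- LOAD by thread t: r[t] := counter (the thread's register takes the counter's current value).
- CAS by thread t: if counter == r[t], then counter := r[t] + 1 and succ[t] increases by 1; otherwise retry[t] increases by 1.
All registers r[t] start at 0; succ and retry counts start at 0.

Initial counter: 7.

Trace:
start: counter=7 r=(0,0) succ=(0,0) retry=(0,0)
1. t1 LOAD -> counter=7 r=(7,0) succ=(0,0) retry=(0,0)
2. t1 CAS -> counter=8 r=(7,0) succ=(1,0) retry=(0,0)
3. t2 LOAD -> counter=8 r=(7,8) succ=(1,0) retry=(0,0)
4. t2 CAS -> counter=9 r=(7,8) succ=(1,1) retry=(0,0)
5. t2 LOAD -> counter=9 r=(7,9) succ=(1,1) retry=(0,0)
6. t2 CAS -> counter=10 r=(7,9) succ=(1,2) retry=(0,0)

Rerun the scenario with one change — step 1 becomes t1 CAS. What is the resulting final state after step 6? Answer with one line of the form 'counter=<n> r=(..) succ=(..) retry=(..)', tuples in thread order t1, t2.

counter=9 r=(0,8) succ=(0,2) retry=(2,0)

(re-executing from step 1 with the substitution; state before step 1: counter=7 r=(0,0) succ=(0,0) retry=(0,0))
1. t1 CAS -> counter=7 r=(0,0) succ=(0,0) retry=(1,0)
2. t1 CAS -> counter=7 r=(0,0) succ=(0,0) retry=(2,0)
3. t2 LOAD -> counter=7 r=(0,7) succ=(0,0) retry=(2,0)
4. t2 CAS -> counter=8 r=(0,7) succ=(0,1) retry=(2,0)
5. t2 LOAD -> counter=8 r=(0,8) succ=(0,1) retry=(2,0)
6. t2 CAS -> counter=9 r=(0,8) succ=(0,2) retry=(2,0)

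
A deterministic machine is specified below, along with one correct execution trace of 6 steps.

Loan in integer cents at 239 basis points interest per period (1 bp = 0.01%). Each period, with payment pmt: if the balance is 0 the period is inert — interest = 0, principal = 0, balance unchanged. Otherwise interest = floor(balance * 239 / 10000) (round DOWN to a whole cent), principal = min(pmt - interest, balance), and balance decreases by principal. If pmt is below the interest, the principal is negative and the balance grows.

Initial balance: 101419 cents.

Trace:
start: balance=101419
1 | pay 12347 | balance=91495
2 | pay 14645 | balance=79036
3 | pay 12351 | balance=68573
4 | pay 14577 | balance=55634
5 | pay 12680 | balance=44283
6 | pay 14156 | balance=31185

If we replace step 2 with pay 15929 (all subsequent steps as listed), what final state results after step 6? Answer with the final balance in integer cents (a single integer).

29775

(re-executing from step 2 with the substitution; state before step 2: balance=91495)
2 | pay 15929 | balance=77752
3 | pay 12351 | balance=67259
4 | pay 14577 | balance=54289
5 | pay 12680 | balance=42906
6 | pay 14156 | balance=29775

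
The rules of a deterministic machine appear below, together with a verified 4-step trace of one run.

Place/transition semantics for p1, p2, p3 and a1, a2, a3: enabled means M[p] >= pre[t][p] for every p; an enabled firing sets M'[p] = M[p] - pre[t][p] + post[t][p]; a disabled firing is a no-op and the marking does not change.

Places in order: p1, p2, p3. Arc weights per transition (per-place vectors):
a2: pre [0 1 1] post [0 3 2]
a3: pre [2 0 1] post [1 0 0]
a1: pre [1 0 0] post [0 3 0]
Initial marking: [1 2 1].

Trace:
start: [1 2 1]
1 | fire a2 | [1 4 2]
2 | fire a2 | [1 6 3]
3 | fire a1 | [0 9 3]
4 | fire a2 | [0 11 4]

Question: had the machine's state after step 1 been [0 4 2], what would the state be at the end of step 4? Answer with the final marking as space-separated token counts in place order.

state after step 1 := [0 4 2]
2 | fire a2 | [0 6 3]
3 | fire a1 | [0 6 3]
4 | fire a2 | [0 8 4]

0 8 4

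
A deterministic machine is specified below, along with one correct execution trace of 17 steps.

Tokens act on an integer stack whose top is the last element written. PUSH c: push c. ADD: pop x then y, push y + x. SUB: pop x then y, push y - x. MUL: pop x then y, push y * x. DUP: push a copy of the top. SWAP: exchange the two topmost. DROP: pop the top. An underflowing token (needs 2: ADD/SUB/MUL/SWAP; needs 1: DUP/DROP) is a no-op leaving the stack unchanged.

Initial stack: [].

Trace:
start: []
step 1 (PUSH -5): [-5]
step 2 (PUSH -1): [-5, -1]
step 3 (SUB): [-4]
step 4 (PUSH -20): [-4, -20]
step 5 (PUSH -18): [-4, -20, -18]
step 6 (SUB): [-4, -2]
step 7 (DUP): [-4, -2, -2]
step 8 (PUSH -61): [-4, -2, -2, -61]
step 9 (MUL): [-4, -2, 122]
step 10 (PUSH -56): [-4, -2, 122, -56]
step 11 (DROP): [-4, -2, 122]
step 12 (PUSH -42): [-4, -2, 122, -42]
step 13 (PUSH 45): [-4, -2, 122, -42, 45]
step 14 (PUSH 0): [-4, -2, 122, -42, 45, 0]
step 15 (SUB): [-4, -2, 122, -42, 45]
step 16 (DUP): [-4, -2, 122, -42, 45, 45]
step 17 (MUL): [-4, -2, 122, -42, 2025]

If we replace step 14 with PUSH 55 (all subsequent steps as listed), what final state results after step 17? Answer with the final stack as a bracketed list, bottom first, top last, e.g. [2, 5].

(re-executing from step 14 with the substitution; state before step 14: [-4, -2, 122, -42, 45])
step 14 (PUSH 55): [-4, -2, 122, -42, 45, 55]
step 15 (SUB): [-4, -2, 122, -42, -10]
step 16 (DUP): [-4, -2, 122, -42, -10, -10]
step 17 (MUL): [-4, -2, 122, -42, 100]

[-4, -2, 122, -42, 100]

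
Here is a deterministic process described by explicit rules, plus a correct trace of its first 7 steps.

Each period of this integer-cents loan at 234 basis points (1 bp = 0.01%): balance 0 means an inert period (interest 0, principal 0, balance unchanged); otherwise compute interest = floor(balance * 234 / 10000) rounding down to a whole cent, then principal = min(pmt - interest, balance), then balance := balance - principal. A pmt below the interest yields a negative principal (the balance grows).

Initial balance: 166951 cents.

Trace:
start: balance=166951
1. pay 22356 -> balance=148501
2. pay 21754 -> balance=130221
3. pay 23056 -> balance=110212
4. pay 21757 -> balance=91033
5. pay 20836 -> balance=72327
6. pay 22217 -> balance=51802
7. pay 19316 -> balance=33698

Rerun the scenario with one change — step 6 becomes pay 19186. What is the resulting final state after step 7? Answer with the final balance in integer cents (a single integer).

36800

(re-executing from step 6 with the substitution; state before step 6: balance=72327)
6. pay 19186 -> balance=54833
7. pay 19316 -> balance=36800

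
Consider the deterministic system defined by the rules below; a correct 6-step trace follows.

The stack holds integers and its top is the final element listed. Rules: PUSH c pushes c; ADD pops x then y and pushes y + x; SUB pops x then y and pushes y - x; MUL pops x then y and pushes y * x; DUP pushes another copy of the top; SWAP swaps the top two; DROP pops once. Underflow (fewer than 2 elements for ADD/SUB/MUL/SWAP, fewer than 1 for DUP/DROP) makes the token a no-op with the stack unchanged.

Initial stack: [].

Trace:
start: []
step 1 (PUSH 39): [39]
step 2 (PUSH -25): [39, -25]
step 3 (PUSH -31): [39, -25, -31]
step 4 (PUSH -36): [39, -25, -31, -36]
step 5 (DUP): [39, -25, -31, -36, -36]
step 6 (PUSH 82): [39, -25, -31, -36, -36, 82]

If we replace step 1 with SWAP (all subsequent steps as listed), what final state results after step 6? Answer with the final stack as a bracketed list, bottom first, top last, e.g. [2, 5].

[-25, -31, -36, -36, 82]

(re-executing from step 1 with the substitution; state before step 1: [])
step 1 (SWAP): []
step 2 (PUSH -25): [-25]
step 3 (PUSH -31): [-25, -31]
step 4 (PUSH -36): [-25, -31, -36]
step 5 (DUP): [-25, -31, -36, -36]
step 6 (PUSH 82): [-25, -31, -36, -36, 82]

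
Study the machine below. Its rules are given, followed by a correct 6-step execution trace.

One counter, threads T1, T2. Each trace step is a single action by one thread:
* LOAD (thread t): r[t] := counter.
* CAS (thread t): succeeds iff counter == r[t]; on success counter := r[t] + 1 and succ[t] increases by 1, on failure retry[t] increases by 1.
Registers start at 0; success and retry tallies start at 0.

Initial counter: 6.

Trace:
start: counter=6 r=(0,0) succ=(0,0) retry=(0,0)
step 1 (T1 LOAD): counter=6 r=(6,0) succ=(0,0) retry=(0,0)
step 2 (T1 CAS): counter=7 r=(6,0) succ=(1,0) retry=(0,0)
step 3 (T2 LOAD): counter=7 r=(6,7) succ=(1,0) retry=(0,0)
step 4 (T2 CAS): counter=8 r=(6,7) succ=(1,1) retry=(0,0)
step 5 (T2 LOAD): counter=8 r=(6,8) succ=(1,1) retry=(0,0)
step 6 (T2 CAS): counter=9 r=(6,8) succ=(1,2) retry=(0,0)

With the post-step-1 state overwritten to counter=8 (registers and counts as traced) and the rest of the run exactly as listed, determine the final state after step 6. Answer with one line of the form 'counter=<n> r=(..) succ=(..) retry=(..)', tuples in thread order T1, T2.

counter=10 r=(6,9) succ=(0,2) retry=(1,0)

state after step 1 := counter=8 r=(6,0) succ=(0,0) retry=(0,0)
step 2 (T1 CAS): counter=8 r=(6,0) succ=(0,0) retry=(1,0)
step 3 (T2 LOAD): counter=8 r=(6,8) succ=(0,0) retry=(1,0)
step 4 (T2 CAS): counter=9 r=(6,8) succ=(0,1) retry=(1,0)
step 5 (T2 LOAD): counter=9 r=(6,9) succ=(0,1) retry=(1,0)
step 6 (T2 CAS): counter=10 r=(6,9) succ=(0,2) retry=(1,0)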